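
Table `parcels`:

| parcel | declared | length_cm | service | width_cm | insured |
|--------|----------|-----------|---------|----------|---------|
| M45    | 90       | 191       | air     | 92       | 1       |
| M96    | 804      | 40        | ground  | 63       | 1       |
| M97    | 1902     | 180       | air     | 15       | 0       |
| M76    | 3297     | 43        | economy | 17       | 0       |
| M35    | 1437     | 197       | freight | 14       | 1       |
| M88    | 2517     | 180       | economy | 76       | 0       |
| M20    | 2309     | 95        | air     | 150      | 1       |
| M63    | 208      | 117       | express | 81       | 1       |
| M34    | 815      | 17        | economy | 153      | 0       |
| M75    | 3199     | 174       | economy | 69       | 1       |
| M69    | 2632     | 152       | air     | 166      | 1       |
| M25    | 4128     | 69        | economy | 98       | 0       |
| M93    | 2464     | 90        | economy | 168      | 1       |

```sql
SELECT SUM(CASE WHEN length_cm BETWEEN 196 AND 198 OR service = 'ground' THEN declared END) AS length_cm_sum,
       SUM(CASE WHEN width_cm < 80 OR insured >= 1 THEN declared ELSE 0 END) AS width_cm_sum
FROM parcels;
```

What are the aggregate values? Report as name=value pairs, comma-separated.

[length_cm_sum: length_cm BETWEEN 196 AND 198 OR service = 'ground']
parcel=M45: ✗
parcel=M96: ✓ → 804
parcel=M97: ✗
parcel=M76: ✗
parcel=M35: ✓ → 1437
parcel=M88: ✗
parcel=M20: ✗
parcel=M63: ✗
parcel=M34: ✗
parcel=M75: ✗
parcel=M69: ✗
parcel=M25: ✗
parcel=M93: ✗
length_cm_sum = 804 + 1437 = 2241
—
[width_cm_sum: width_cm < 80 OR insured >= 1]
parcel=M45: ✓ → 90
parcel=M96: ✓ → 804
parcel=M97: ✓ → 1902
parcel=M76: ✓ → 3297
parcel=M35: ✓ → 1437
parcel=M88: ✓ → 2517
parcel=M20: ✓ → 2309
parcel=M63: ✓ → 208
parcel=M34: ✗
parcel=M75: ✓ → 3199
parcel=M69: ✓ → 2632
parcel=M25: ✗
parcel=M93: ✓ → 2464
width_cm_sum = 90 + 804 + 1902 + 3297 + 1437 + 2517 + 2309 + 208 + 3199 + 2632 + 2464 = 20859

length_cm_sum=2241, width_cm_sum=20859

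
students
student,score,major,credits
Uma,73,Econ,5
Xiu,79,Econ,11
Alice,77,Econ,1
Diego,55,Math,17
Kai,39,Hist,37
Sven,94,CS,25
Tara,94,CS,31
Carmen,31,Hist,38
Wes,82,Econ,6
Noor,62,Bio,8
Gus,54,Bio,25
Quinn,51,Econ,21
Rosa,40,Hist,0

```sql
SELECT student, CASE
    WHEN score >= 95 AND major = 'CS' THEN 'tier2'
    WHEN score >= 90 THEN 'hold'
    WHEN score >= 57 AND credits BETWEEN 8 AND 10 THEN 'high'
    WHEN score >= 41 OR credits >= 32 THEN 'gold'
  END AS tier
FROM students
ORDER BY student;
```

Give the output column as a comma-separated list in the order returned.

gold, gold, gold, gold, gold, high, gold, NULL, hold, hold, gold, gold, gold

student=Alice: score >= 41 OR credits >= 32 → gold
student=Carmen: score >= 41 OR credits >= 32 → gold
student=Diego: score >= 41 OR credits >= 32 → gold
student=Gus: score >= 41 OR credits >= 32 → gold
student=Kai: score >= 41 OR credits >= 32 → gold
student=Noor: score >= 57 AND credits BETWEEN 8 AND 10 → high
student=Quinn: score >= 41 OR credits >= 32 → gold
student=Rosa: (no match → NULL) → NULL
student=Sven: score >= 90 → hold
student=Tara: score >= 90 → hold
student=Uma: score >= 41 OR credits >= 32 → gold
student=Wes: score >= 41 OR credits >= 32 → gold
student=Xiu: score >= 41 OR credits >= 32 → gold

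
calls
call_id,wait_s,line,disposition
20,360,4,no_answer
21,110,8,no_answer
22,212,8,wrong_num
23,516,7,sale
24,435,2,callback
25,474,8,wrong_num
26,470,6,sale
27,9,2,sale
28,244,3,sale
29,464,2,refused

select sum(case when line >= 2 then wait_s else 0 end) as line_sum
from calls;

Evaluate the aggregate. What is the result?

3294

call_id=20: ✓ → 360
call_id=21: ✓ → 110
call_id=22: ✓ → 212
call_id=23: ✓ → 516
call_id=24: ✓ → 435
call_id=25: ✓ → 474
call_id=26: ✓ → 470
call_id=27: ✓ → 9
call_id=28: ✓ → 244
call_id=29: ✓ → 464
line_sum = 360 + 110 + 212 + 516 + 435 + 474 + 470 + 9 + 244 + 464 = 3294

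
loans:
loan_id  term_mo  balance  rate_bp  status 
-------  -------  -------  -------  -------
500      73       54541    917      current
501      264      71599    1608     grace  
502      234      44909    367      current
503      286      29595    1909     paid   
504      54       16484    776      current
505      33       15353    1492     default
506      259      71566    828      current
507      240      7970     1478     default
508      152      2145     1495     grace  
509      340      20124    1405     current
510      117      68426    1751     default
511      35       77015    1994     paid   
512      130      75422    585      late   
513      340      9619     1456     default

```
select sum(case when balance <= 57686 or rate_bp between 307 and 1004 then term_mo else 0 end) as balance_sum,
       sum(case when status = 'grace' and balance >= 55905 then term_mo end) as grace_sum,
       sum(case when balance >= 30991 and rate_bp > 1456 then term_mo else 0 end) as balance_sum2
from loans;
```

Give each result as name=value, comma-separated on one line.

[balance_sum: balance <= 57686 or rate_bp between 307 and 1004]
loan_id=500: ✓ → 73
loan_id=501: ✗
loan_id=502: ✓ → 234
loan_id=503: ✓ → 286
loan_id=504: ✓ → 54
loan_id=505: ✓ → 33
loan_id=506: ✓ → 259
loan_id=507: ✓ → 240
loan_id=508: ✓ → 152
loan_id=509: ✓ → 340
loan_id=510: ✗
loan_id=511: ✗
loan_id=512: ✓ → 130
loan_id=513: ✓ → 340
balance_sum = 73 + 234 + 286 + 54 + 33 + 259 + 240 + 152 + 340 + 130 + 340 = 2141
—
[grace_sum: status = 'grace' and balance >= 55905]
loan_id=500: ✗
loan_id=501: ✓ → 264
loan_id=502: ✗
loan_id=503: ✗
loan_id=504: ✗
loan_id=505: ✗
loan_id=506: ✗
loan_id=507: ✗
loan_id=508: ✗
loan_id=509: ✗
loan_id=510: ✗
loan_id=511: ✗
loan_id=512: ✗
loan_id=513: ✗
grace_sum = 264
—
[balance_sum2: balance >= 30991 and rate_bp > 1456]
loan_id=500: ✗
loan_id=501: ✓ → 264
loan_id=502: ✗
loan_id=503: ✗
loan_id=504: ✗
loan_id=505: ✗
loan_id=506: ✗
loan_id=507: ✗
loan_id=508: ✗
loan_id=509: ✗
loan_id=510: ✓ → 117
loan_id=511: ✓ → 35
loan_id=512: ✗
loan_id=513: ✗
balance_sum2 = 264 + 117 + 35 = 416

balance_sum=2141, grace_sum=264, balance_sum2=416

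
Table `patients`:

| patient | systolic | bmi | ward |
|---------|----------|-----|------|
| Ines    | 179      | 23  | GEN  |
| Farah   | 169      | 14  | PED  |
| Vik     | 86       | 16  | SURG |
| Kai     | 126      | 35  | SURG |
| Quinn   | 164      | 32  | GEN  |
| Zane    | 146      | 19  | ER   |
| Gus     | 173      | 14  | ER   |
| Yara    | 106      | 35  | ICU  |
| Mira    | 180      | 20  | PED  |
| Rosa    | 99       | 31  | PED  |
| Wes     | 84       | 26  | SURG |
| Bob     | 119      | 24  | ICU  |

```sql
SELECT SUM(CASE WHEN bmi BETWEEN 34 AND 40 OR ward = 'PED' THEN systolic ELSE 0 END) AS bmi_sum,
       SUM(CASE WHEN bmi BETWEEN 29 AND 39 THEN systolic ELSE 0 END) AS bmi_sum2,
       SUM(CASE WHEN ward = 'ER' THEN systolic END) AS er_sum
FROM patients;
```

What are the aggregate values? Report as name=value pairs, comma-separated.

[bmi_sum: bmi BETWEEN 34 AND 40 OR ward = 'PED']
patient=Ines: ✗
patient=Farah: ✓ → 169
patient=Vik: ✗
patient=Kai: ✓ → 126
patient=Quinn: ✗
patient=Zane: ✗
patient=Gus: ✗
patient=Yara: ✓ → 106
patient=Mira: ✓ → 180
patient=Rosa: ✓ → 99
patient=Wes: ✗
patient=Bob: ✗
bmi_sum = 169 + 126 + 106 + 180 + 99 = 680
—
[bmi_sum2: bmi BETWEEN 29 AND 39]
patient=Ines: ✗
patient=Farah: ✗
patient=Vik: ✗
patient=Kai: ✓ → 126
patient=Quinn: ✓ → 164
patient=Zane: ✗
patient=Gus: ✗
patient=Yara: ✓ → 106
patient=Mira: ✗
patient=Rosa: ✓ → 99
patient=Wes: ✗
patient=Bob: ✗
bmi_sum2 = 126 + 164 + 106 + 99 = 495
—
[er_sum: ward = 'ER']
patient=Ines: ✗
patient=Farah: ✗
patient=Vik: ✗
patient=Kai: ✗
patient=Quinn: ✗
patient=Zane: ✓ → 146
patient=Gus: ✓ → 173
patient=Yara: ✗
patient=Mira: ✗
patient=Rosa: ✗
patient=Wes: ✗
patient=Bob: ✗
er_sum = 146 + 173 = 319

bmi_sum=680, bmi_sum2=495, er_sum=319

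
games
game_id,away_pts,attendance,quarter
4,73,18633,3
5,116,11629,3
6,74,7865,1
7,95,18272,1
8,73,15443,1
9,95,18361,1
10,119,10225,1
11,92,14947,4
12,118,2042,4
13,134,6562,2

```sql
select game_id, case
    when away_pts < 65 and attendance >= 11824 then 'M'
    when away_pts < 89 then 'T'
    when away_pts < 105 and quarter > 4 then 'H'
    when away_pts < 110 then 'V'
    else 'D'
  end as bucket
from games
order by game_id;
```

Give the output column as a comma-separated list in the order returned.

T, D, T, V, T, V, D, V, D, D

game_id=4: away_pts < 89 → T
game_id=5: ELSE → D
game_id=6: away_pts < 89 → T
game_id=7: away_pts < 110 → V
game_id=8: away_pts < 89 → T
game_id=9: away_pts < 110 → V
game_id=10: ELSE → D
game_id=11: away_pts < 110 → V
game_id=12: ELSE → D
game_id=13: ELSE → D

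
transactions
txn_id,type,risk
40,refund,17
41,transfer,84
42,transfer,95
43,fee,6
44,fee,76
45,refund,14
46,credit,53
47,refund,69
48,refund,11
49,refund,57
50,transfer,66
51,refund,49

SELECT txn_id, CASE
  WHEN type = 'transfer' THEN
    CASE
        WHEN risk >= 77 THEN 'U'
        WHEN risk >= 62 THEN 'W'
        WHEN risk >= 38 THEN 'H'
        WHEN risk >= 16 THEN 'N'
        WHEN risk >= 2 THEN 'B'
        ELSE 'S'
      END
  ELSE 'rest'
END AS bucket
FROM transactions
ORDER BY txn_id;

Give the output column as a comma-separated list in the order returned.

txn_id=40: type='refund' → outer ELSE → rest
txn_id=41: type='transfer' → inner[risk >= 77] → U
txn_id=42: type='transfer' → inner[risk >= 77] → U
txn_id=43: type='fee' → outer ELSE → rest
txn_id=44: type='fee' → outer ELSE → rest
txn_id=45: type='refund' → outer ELSE → rest
txn_id=46: type='credit' → outer ELSE → rest
txn_id=47: type='refund' → outer ELSE → rest
txn_id=48: type='refund' → outer ELSE → rest
txn_id=49: type='refund' → outer ELSE → rest
txn_id=50: type='transfer' → inner[risk >= 62] → W
txn_id=51: type='refund' → outer ELSE → rest

rest, U, U, rest, rest, rest, rest, rest, rest, rest, W, rest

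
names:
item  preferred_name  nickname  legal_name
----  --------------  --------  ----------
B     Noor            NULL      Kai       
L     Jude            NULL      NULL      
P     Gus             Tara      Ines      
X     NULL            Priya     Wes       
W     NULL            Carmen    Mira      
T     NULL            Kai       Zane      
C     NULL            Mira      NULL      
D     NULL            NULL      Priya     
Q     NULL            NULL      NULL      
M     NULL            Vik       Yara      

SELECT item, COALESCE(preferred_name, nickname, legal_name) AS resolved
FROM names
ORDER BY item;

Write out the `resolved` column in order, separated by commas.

Noor, Mira, Priya, Jude, Vik, Gus, NULL, Kai, Carmen, Priya

item=B: preferred_name=Noor → Noor
item=C: preferred_name=NULL, nickname=Mira → Mira
item=D: preferred_name=NULL, nickname=NULL, legal_name=Priya → Priya
item=L: preferred_name=Jude → Jude
item=M: preferred_name=NULL, nickname=Vik → Vik
item=P: preferred_name=Gus → Gus
item=Q: preferred_name=NULL, nickname=NULL, legal_name=NULL (all NULL) → NULL
item=T: preferred_name=NULL, nickname=Kai → Kai
item=W: preferred_name=NULL, nickname=Carmen → Carmen
item=X: preferred_name=NULL, nickname=Priya → Priya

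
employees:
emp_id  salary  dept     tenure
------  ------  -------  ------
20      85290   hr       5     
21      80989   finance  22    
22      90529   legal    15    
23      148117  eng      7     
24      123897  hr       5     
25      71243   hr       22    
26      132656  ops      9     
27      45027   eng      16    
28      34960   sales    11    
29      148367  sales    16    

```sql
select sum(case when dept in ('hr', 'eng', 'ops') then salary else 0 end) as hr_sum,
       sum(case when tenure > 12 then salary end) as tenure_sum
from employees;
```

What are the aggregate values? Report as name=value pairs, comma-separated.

hr_sum=606230, tenure_sum=436155

[hr_sum: dept in ('hr', 'eng', 'ops')]
emp_id=20: ✓ → 85290
emp_id=21: ✗
emp_id=22: ✗
emp_id=23: ✓ → 148117
emp_id=24: ✓ → 123897
emp_id=25: ✓ → 71243
emp_id=26: ✓ → 132656
emp_id=27: ✓ → 45027
emp_id=28: ✗
emp_id=29: ✗
hr_sum = 85290 + 148117 + 123897 + 71243 + 132656 + 45027 = 606230
—
[tenure_sum: tenure > 12]
emp_id=20: ✗
emp_id=21: ✓ → 80989
emp_id=22: ✓ → 90529
emp_id=23: ✗
emp_id=24: ✗
emp_id=25: ✓ → 71243
emp_id=26: ✗
emp_id=27: ✓ → 45027
emp_id=28: ✗
emp_id=29: ✓ → 148367
tenure_sum = 80989 + 90529 + 71243 + 45027 + 148367 = 436155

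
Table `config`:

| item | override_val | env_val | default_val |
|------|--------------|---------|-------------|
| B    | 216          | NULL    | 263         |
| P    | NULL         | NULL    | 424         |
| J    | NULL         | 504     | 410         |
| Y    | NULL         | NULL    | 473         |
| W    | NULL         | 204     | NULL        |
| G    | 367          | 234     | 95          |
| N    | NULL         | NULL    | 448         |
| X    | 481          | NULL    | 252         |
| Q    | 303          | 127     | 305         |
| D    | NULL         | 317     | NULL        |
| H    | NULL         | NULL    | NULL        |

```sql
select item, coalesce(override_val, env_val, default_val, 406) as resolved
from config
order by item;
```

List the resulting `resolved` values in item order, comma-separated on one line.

216, 317, 367, 406, 504, 448, 424, 303, 204, 481, 473

item=B: override_val=216 → 216
item=D: override_val=NULL, env_val=317 → 317
item=G: override_val=367 → 367
item=H: override_val=NULL, env_val=NULL, default_val=NULL, → literal 406 → 406
item=J: override_val=NULL, env_val=504 → 504
item=N: override_val=NULL, env_val=NULL, default_val=448 → 448
item=P: override_val=NULL, env_val=NULL, default_val=424 → 424
item=Q: override_val=303 → 303
item=W: override_val=NULL, env_val=204 → 204
item=X: override_val=481 → 481
item=Y: override_val=NULL, env_val=NULL, default_val=473 → 473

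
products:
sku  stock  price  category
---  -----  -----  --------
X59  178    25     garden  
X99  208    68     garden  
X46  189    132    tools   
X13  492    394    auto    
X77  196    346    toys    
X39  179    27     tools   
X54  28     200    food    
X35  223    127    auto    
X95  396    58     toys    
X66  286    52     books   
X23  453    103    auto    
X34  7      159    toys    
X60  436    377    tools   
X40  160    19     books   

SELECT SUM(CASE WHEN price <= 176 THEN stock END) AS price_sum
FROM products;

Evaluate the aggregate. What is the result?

2279

sku=X59: ✓ → 178
sku=X99: ✓ → 208
sku=X46: ✓ → 189
sku=X13: ✗
sku=X77: ✗
sku=X39: ✓ → 179
sku=X54: ✗
sku=X35: ✓ → 223
sku=X95: ✓ → 396
sku=X66: ✓ → 286
sku=X23: ✓ → 453
sku=X34: ✓ → 7
sku=X60: ✗
sku=X40: ✓ → 160
price_sum = 178 + 208 + 189 + 179 + 223 + 396 + 286 + 453 + 7 + 160 = 2279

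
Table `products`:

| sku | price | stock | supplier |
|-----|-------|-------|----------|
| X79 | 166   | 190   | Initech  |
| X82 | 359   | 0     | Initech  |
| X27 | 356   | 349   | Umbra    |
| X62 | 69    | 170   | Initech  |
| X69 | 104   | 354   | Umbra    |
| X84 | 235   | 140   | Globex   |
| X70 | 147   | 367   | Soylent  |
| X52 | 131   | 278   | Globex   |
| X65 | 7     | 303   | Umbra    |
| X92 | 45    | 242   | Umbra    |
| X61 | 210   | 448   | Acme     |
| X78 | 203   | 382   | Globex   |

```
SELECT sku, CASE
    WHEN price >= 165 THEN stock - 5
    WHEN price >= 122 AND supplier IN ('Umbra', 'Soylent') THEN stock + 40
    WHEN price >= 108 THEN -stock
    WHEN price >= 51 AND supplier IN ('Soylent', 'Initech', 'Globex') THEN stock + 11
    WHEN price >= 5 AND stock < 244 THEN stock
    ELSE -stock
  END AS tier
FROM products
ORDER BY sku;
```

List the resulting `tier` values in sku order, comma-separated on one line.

344, -278, 443, 181, -303, -354, 407, 377, 185, -5, 135, 242

sku=X27: price >= 165 → 344
sku=X52: price >= 108 → -278
sku=X61: price >= 165 → 443
sku=X62: price >= 51 AND supplier IN ('Soylent', 'Initech', 'Globex') → 181
sku=X65: ELSE → -303
sku=X69: ELSE → -354
sku=X70: price >= 122 AND supplier IN ('Umbra', 'Soylent') → 407
sku=X78: price >= 165 → 377
sku=X79: price >= 165 → 185
sku=X82: price >= 165 → -5
sku=X84: price >= 165 → 135
sku=X92: price >= 5 AND stock < 244 → 242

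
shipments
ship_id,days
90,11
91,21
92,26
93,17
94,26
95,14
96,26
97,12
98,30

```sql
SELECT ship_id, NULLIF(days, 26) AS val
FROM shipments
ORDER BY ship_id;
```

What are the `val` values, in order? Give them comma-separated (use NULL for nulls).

ship_id=90: days=11 vs 26: differ → 11
ship_id=91: days=21 vs 26: differ → 21
ship_id=92: days=26 vs 26: equal → NULL
ship_id=93: days=17 vs 26: differ → 17
ship_id=94: days=26 vs 26: equal → NULL
ship_id=95: days=14 vs 26: differ → 14
ship_id=96: days=26 vs 26: equal → NULL
ship_id=97: days=12 vs 26: differ → 12
ship_id=98: days=30 vs 26: differ → 30

11, 21, NULL, 17, NULL, 14, NULL, 12, 30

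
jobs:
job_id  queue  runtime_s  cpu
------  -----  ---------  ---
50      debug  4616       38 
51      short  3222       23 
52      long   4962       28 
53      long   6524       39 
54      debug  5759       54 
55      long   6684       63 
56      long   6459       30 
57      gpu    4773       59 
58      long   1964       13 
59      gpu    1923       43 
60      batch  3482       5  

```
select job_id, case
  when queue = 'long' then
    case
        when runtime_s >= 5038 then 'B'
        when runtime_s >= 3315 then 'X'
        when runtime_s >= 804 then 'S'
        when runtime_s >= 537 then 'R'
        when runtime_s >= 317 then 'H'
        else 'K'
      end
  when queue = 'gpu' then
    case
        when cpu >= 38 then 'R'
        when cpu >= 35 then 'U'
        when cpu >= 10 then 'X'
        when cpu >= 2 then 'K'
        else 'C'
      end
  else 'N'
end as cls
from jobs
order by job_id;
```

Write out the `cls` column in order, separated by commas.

N, N, X, B, N, B, B, R, S, R, N

job_id=50: queue='debug' → outer ELSE → N
job_id=51: queue='short' → outer ELSE → N
job_id=52: queue='long' → inner[runtime_s >= 3315] → X
job_id=53: queue='long' → inner[runtime_s >= 5038] → B
job_id=54: queue='debug' → outer ELSE → N
job_id=55: queue='long' → inner[runtime_s >= 5038] → B
job_id=56: queue='long' → inner[runtime_s >= 5038] → B
job_id=57: queue='gpu' → inner[cpu >= 38] → R
job_id=58: queue='long' → inner[runtime_s >= 804] → S
job_id=59: queue='gpu' → inner[cpu >= 38] → R
job_id=60: queue='batch' → outer ELSE → N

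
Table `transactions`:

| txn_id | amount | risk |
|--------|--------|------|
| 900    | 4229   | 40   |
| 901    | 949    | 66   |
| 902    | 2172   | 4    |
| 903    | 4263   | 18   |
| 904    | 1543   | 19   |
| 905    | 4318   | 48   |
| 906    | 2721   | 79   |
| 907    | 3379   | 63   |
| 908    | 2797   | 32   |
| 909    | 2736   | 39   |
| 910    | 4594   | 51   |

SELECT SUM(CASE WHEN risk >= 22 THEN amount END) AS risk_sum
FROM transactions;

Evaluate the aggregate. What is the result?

25723

txn_id=900: ✓ → 4229
txn_id=901: ✓ → 949
txn_id=902: ✗
txn_id=903: ✗
txn_id=904: ✗
txn_id=905: ✓ → 4318
txn_id=906: ✓ → 2721
txn_id=907: ✓ → 3379
txn_id=908: ✓ → 2797
txn_id=909: ✓ → 2736
txn_id=910: ✓ → 4594
risk_sum = 4229 + 949 + 4318 + 2721 + 3379 + 2797 + 2736 + 4594 = 25723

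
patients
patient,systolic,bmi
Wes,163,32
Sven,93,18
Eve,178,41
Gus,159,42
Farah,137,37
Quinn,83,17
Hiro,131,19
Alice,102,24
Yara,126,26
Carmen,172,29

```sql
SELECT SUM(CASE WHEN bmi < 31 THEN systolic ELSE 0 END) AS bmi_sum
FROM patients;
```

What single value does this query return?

patient=Wes: ✗
patient=Sven: ✓ → 93
patient=Eve: ✗
patient=Gus: ✗
patient=Farah: ✗
patient=Quinn: ✓ → 83
patient=Hiro: ✓ → 131
patient=Alice: ✓ → 102
patient=Yara: ✓ → 126
patient=Carmen: ✓ → 172
bmi_sum = 93 + 83 + 131 + 102 + 126 + 172 = 707

707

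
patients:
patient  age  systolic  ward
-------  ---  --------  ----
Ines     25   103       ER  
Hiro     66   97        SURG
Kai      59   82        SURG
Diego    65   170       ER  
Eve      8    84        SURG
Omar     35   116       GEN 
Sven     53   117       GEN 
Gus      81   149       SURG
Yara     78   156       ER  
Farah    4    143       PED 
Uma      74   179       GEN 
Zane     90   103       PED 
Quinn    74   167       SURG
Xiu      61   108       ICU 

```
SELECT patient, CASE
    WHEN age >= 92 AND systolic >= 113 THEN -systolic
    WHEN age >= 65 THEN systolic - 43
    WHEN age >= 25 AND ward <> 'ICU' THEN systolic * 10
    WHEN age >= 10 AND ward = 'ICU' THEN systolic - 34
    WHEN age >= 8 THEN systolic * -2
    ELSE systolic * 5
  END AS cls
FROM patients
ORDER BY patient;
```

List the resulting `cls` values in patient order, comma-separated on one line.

127, -168, 715, 106, 54, 1030, 820, 1160, 124, 1170, 136, 74, 113, 60

patient=Diego: age >= 65 → 127
patient=Eve: age >= 8 → -168
patient=Farah: ELSE → 715
patient=Gus: age >= 65 → 106
patient=Hiro: age >= 65 → 54
patient=Ines: age >= 25 AND ward <> 'ICU' → 1030
patient=Kai: age >= 25 AND ward <> 'ICU' → 820
patient=Omar: age >= 25 AND ward <> 'ICU' → 1160
patient=Quinn: age >= 65 → 124
patient=Sven: age >= 25 AND ward <> 'ICU' → 1170
patient=Uma: age >= 65 → 136
patient=Xiu: age >= 10 AND ward = 'ICU' → 74
patient=Yara: age >= 65 → 113
patient=Zane: age >= 65 → 60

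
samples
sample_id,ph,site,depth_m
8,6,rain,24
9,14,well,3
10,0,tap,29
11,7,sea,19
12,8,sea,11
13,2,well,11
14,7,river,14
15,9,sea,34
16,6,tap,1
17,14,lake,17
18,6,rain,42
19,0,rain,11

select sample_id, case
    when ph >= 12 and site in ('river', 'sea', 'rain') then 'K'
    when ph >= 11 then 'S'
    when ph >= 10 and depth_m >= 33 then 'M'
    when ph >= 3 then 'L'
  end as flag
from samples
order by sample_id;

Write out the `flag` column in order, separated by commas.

sample_id=8: ph >= 3 → L
sample_id=9: ph >= 11 → S
sample_id=10: (no match → NULL) → NULL
sample_id=11: ph >= 3 → L
sample_id=12: ph >= 3 → L
sample_id=13: (no match → NULL) → NULL
sample_id=14: ph >= 3 → L
sample_id=15: ph >= 3 → L
sample_id=16: ph >= 3 → L
sample_id=17: ph >= 11 → S
sample_id=18: ph >= 3 → L
sample_id=19: (no match → NULL) → NULL

L, S, NULL, L, L, NULL, L, L, L, S, L, NULL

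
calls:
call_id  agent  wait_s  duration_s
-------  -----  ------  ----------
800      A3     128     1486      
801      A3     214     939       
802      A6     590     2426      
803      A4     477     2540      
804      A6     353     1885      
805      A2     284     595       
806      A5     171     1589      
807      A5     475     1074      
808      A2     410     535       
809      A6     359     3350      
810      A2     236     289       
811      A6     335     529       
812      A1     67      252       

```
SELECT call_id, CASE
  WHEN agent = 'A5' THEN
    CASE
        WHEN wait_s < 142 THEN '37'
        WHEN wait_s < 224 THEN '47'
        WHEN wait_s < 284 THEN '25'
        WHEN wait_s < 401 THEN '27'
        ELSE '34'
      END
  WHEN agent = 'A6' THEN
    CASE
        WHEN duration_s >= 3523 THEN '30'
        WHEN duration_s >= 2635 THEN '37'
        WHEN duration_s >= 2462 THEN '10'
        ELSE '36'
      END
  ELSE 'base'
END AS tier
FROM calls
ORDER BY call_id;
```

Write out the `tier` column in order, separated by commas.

base, base, 36, base, 36, base, 47, 34, base, 37, base, 36, base

call_id=800: agent='A3' → outer ELSE → base
call_id=801: agent='A3' → outer ELSE → base
call_id=802: agent='A6' → inner[ELSE] → 36
call_id=803: agent='A4' → outer ELSE → base
call_id=804: agent='A6' → inner[ELSE] → 36
call_id=805: agent='A2' → outer ELSE → base
call_id=806: agent='A5' → inner[wait_s < 224] → 47
call_id=807: agent='A5' → inner[ELSE] → 34
call_id=808: agent='A2' → outer ELSE → base
call_id=809: agent='A6' → inner[duration_s >= 2635] → 37
call_id=810: agent='A2' → outer ELSE → base
call_id=811: agent='A6' → inner[ELSE] → 36
call_id=812: agent='A1' → outer ELSE → base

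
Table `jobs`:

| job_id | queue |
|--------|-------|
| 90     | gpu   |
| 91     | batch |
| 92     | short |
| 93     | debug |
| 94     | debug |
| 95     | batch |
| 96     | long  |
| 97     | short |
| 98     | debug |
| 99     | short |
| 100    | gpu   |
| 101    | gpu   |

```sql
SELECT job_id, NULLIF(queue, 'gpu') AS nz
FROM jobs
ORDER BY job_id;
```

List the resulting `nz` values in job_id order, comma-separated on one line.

job_id=90: queue=gpu vs gpu: equal → NULL
job_id=91: queue=batch vs gpu: differ → batch
job_id=92: queue=short vs gpu: differ → short
job_id=93: queue=debug vs gpu: differ → debug
job_id=94: queue=debug vs gpu: differ → debug
job_id=95: queue=batch vs gpu: differ → batch
job_id=96: queue=long vs gpu: differ → long
job_id=97: queue=short vs gpu: differ → short
job_id=98: queue=debug vs gpu: differ → debug
job_id=99: queue=short vs gpu: differ → short
job_id=100: queue=gpu vs gpu: equal → NULL
job_id=101: queue=gpu vs gpu: equal → NULL

NULL, batch, short, debug, debug, batch, long, short, debug, short, NULL, NULL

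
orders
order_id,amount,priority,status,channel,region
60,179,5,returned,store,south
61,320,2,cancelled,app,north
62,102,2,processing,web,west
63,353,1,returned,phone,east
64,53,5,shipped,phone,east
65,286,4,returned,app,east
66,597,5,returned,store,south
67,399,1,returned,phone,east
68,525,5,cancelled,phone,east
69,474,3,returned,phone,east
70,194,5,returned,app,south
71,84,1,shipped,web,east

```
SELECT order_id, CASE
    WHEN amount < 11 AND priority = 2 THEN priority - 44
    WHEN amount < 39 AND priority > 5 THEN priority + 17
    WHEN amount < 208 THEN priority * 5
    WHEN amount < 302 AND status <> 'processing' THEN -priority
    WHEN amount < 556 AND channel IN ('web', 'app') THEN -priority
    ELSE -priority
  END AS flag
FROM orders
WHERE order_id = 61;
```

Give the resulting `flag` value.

order_id = 61: amount=320, priority=2, status=cancelled, channel=app, region=north.
amount < 11 AND priority = 2 → false
amount < 39 AND priority > 5 → false
amount < 208 → false
amount < 302 AND status <> 'processing' → false
amount < 556 AND channel IN ('web', 'app') → true → -2

-2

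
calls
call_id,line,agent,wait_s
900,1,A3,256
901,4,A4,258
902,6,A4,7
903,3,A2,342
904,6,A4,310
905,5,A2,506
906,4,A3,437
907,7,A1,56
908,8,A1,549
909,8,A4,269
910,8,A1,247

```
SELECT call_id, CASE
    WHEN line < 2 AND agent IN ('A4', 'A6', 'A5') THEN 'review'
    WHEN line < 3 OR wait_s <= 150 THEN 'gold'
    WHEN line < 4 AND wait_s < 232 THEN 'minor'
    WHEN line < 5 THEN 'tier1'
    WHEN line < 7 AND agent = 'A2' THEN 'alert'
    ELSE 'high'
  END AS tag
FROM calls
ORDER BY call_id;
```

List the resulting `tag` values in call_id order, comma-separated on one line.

call_id=900: line < 3 OR wait_s <= 150 → gold
call_id=901: line < 5 → tier1
call_id=902: line < 3 OR wait_s <= 150 → gold
call_id=903: line < 5 → tier1
call_id=904: ELSE → high
call_id=905: line < 7 AND agent = 'A2' → alert
call_id=906: line < 5 → tier1
call_id=907: line < 3 OR wait_s <= 150 → gold
call_id=908: ELSE → high
call_id=909: ELSE → high
call_id=910: ELSE → high

gold, tier1, gold, tier1, high, alert, tier1, gold, high, high, high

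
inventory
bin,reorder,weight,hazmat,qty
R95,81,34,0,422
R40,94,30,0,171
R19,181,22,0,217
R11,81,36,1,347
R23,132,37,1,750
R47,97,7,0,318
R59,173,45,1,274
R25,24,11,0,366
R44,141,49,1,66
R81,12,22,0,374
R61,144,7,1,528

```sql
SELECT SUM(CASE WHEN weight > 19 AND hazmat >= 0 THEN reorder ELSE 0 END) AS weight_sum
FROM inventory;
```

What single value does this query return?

895

bin=R95: ✓ → 81
bin=R40: ✓ → 94
bin=R19: ✓ → 181
bin=R11: ✓ → 81
bin=R23: ✓ → 132
bin=R47: ✗
bin=R59: ✓ → 173
bin=R25: ✗
bin=R44: ✓ → 141
bin=R81: ✓ → 12
bin=R61: ✗
weight_sum = 81 + 94 + 181 + 81 + 132 + 173 + 141 + 12 = 895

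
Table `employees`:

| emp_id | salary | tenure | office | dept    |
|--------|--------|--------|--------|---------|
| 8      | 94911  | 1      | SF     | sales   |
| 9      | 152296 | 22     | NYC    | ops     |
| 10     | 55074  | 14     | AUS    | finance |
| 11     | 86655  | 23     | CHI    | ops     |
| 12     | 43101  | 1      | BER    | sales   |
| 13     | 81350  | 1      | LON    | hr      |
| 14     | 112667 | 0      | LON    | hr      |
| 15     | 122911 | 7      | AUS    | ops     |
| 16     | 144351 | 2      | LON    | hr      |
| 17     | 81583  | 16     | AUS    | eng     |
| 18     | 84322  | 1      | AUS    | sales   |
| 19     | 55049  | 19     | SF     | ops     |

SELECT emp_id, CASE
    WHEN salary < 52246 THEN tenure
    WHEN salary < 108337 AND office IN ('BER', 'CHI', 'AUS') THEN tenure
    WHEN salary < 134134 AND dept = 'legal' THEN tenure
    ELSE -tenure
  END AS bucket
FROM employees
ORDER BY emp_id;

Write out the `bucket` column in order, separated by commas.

-1, -22, 14, 23, 1, -1, 0, -7, -2, 16, 1, -19

emp_id=8: ELSE → -1
emp_id=9: ELSE → -22
emp_id=10: salary < 108337 AND office IN ('BER', 'CHI', 'AUS') → 14
emp_id=11: salary < 108337 AND office IN ('BER', 'CHI', 'AUS') → 23
emp_id=12: salary < 52246 → 1
emp_id=13: ELSE → -1
emp_id=14: ELSE → 0
emp_id=15: ELSE → -7
emp_id=16: ELSE → -2
emp_id=17: salary < 108337 AND office IN ('BER', 'CHI', 'AUS') → 16
emp_id=18: salary < 108337 AND office IN ('BER', 'CHI', 'AUS') → 1
emp_id=19: ELSE → -19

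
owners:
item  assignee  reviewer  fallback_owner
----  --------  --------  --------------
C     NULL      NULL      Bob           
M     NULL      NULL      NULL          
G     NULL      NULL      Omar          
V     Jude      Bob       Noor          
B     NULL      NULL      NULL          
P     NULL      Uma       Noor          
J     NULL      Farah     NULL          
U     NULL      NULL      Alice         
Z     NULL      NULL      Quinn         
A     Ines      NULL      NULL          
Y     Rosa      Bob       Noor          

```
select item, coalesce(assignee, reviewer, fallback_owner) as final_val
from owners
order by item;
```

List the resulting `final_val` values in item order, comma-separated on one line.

Ines, NULL, Bob, Omar, Farah, NULL, Uma, Alice, Jude, Rosa, Quinn

item=A: assignee=Ines → Ines
item=B: assignee=NULL, reviewer=NULL, fallback_owner=NULL (all NULL) → NULL
item=C: assignee=NULL, reviewer=NULL, fallback_owner=Bob → Bob
item=G: assignee=NULL, reviewer=NULL, fallback_owner=Omar → Omar
item=J: assignee=NULL, reviewer=Farah → Farah
item=M: assignee=NULL, reviewer=NULL, fallback_owner=NULL (all NULL) → NULL
item=P: assignee=NULL, reviewer=Uma → Uma
item=U: assignee=NULL, reviewer=NULL, fallback_owner=Alice → Alice
item=V: assignee=Jude → Jude
item=Y: assignee=Rosa → Rosa
item=Z: assignee=NULL, reviewer=NULL, fallback_owner=Quinn → Quinn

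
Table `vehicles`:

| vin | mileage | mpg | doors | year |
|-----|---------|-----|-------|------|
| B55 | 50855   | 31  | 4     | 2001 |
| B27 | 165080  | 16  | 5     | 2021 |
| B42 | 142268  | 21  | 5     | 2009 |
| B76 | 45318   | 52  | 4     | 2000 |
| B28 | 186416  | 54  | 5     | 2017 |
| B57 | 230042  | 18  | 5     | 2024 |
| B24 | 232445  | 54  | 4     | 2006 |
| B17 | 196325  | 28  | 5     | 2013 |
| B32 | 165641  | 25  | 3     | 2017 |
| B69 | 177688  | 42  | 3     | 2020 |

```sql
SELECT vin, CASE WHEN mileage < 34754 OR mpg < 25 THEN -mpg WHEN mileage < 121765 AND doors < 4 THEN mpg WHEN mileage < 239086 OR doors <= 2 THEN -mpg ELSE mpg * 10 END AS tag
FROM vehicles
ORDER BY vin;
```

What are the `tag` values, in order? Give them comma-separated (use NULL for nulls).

-28, -54, -16, -54, -25, -21, -31, -18, -42, -52

vin=B17: mileage < 239086 OR doors <= 2 → -28
vin=B24: mileage < 239086 OR doors <= 2 → -54
vin=B27: mileage < 34754 OR mpg < 25 → -16
vin=B28: mileage < 239086 OR doors <= 2 → -54
vin=B32: mileage < 239086 OR doors <= 2 → -25
vin=B42: mileage < 34754 OR mpg < 25 → -21
vin=B55: mileage < 239086 OR doors <= 2 → -31
vin=B57: mileage < 34754 OR mpg < 25 → -18
vin=B69: mileage < 239086 OR doors <= 2 → -42
vin=B76: mileage < 239086 OR doors <= 2 → -52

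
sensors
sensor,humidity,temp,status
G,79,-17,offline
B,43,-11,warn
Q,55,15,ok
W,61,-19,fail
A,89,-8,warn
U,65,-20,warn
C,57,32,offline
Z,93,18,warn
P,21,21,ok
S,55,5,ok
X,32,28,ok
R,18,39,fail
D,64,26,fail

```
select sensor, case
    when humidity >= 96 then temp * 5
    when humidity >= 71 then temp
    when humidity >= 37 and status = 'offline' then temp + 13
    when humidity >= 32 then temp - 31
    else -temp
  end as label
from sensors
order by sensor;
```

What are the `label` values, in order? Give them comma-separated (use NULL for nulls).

sensor=A: humidity >= 71 → -8
sensor=B: humidity >= 32 → -42
sensor=C: humidity >= 37 and status = 'offline' → 45
sensor=D: humidity >= 32 → -5
sensor=G: humidity >= 71 → -17
sensor=P: ELSE → -21
sensor=Q: humidity >= 32 → -16
sensor=R: ELSE → -39
sensor=S: humidity >= 32 → -26
sensor=U: humidity >= 32 → -51
sensor=W: humidity >= 32 → -50
sensor=X: humidity >= 32 → -3
sensor=Z: humidity >= 71 → 18

-8, -42, 45, -5, -17, -21, -16, -39, -26, -51, -50, -3, 18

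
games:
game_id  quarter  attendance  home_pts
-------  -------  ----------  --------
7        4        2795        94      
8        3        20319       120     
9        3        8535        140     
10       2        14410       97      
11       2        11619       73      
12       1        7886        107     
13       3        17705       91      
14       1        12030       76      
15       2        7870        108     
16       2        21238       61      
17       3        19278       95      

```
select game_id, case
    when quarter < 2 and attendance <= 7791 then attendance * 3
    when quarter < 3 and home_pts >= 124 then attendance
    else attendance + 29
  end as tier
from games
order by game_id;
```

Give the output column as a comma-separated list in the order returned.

2824, 20348, 8564, 14439, 11648, 7915, 17734, 12059, 7899, 21267, 19307

game_id=7: ELSE → 2824
game_id=8: ELSE → 20348
game_id=9: ELSE → 8564
game_id=10: ELSE → 14439
game_id=11: ELSE → 11648
game_id=12: ELSE → 7915
game_id=13: ELSE → 17734
game_id=14: ELSE → 12059
game_id=15: ELSE → 7899
game_id=16: ELSE → 21267
game_id=17: ELSE → 19307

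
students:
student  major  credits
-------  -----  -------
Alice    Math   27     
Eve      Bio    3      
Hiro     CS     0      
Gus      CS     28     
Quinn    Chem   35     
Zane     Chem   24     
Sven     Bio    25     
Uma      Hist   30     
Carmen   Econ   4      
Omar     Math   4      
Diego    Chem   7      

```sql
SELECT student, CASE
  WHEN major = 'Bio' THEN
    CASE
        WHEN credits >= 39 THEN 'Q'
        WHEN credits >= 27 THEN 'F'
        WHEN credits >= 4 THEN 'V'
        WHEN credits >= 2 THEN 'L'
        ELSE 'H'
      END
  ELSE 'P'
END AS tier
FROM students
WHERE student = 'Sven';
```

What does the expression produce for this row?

student = Sven: major=Bio, credits=25.
major='Bio' → inner[credits >= 4] → V

V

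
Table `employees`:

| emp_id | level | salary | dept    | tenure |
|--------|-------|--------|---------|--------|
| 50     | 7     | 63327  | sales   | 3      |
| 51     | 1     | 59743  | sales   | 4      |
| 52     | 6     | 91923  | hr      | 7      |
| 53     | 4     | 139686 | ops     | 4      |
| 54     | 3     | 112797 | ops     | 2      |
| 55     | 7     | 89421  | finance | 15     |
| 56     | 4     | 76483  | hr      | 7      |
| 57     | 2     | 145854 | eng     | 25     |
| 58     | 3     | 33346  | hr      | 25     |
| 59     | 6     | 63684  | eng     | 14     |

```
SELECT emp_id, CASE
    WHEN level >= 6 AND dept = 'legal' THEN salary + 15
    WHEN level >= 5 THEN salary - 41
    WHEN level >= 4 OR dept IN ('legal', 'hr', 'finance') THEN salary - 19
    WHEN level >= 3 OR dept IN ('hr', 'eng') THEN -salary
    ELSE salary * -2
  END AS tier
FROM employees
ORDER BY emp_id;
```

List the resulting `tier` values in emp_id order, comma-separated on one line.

63286, -119486, 91882, 139667, -112797, 89380, 76464, -145854, 33327, 63643

emp_id=50: level >= 5 → 63286
emp_id=51: ELSE → -119486
emp_id=52: level >= 5 → 91882
emp_id=53: level >= 4 OR dept IN ('legal', 'hr', 'finance') → 139667
emp_id=54: level >= 3 OR dept IN ('hr', 'eng') → -112797
emp_id=55: level >= 5 → 89380
emp_id=56: level >= 4 OR dept IN ('legal', 'hr', 'finance') → 76464
emp_id=57: level >= 3 OR dept IN ('hr', 'eng') → -145854
emp_id=58: level >= 4 OR dept IN ('legal', 'hr', 'finance') → 33327
emp_id=59: level >= 5 → 63643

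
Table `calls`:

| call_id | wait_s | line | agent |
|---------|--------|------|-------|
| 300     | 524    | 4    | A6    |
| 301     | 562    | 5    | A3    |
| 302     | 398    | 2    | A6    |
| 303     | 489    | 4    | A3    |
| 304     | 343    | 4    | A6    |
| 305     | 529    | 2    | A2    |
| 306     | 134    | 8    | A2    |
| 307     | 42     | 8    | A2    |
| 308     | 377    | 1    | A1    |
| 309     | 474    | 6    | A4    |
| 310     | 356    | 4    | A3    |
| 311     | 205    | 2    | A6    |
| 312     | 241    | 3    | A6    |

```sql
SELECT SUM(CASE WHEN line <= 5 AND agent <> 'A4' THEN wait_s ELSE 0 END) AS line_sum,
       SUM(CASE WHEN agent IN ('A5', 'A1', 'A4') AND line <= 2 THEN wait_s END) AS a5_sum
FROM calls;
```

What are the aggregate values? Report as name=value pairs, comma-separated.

line_sum=4024, a5_sum=377

[line_sum: line <= 5 AND agent <> 'A4']
call_id=300: ✓ → 524
call_id=301: ✓ → 562
call_id=302: ✓ → 398
call_id=303: ✓ → 489
call_id=304: ✓ → 343
call_id=305: ✓ → 529
call_id=306: ✗
call_id=307: ✗
call_id=308: ✓ → 377
call_id=309: ✗
call_id=310: ✓ → 356
call_id=311: ✓ → 205
call_id=312: ✓ → 241
line_sum = 524 + 562 + 398 + 489 + 343 + 529 + 377 + 356 + 205 + 241 = 4024
—
[a5_sum: agent IN ('A5', 'A1', 'A4') AND line <= 2]
call_id=300: ✗
call_id=301: ✗
call_id=302: ✗
call_id=303: ✗
call_id=304: ✗
call_id=305: ✗
call_id=306: ✗
call_id=307: ✗
call_id=308: ✓ → 377
call_id=309: ✗
call_id=310: ✗
call_id=311: ✗
call_id=312: ✗
a5_sum = 377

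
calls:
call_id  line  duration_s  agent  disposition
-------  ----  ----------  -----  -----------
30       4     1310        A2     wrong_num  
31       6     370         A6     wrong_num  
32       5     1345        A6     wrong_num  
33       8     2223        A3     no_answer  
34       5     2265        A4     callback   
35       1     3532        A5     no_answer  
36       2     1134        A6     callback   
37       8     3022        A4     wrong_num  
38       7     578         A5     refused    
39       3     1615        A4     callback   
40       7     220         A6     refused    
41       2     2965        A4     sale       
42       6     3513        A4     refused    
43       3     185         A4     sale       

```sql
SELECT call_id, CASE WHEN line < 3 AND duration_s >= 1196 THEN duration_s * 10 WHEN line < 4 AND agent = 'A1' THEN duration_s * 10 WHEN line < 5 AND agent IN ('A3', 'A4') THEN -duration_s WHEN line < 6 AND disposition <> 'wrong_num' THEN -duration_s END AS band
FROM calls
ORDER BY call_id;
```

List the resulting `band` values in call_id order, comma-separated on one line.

call_id=30: (no match → NULL) → NULL
call_id=31: (no match → NULL) → NULL
call_id=32: (no match → NULL) → NULL
call_id=33: (no match → NULL) → NULL
call_id=34: line < 6 AND disposition <> 'wrong_num' → -2265
call_id=35: line < 3 AND duration_s >= 1196 → 35320
call_id=36: line < 6 AND disposition <> 'wrong_num' → -1134
call_id=37: (no match → NULL) → NULL
call_id=38: (no match → NULL) → NULL
call_id=39: line < 5 AND agent IN ('A3', 'A4') → -1615
call_id=40: (no match → NULL) → NULL
call_id=41: line < 3 AND duration_s >= 1196 → 29650
call_id=42: (no match → NULL) → NULL
call_id=43: line < 5 AND agent IN ('A3', 'A4') → -185

NULL, NULL, NULL, NULL, -2265, 35320, -1134, NULL, NULL, -1615, NULL, 29650, NULL, -185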